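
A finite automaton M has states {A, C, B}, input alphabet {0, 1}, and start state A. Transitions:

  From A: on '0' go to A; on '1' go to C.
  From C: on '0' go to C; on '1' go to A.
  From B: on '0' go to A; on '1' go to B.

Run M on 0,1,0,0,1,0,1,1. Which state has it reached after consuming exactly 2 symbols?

C

start at A
read '0': A → A
read '1': A → C
After 2 symbols: C.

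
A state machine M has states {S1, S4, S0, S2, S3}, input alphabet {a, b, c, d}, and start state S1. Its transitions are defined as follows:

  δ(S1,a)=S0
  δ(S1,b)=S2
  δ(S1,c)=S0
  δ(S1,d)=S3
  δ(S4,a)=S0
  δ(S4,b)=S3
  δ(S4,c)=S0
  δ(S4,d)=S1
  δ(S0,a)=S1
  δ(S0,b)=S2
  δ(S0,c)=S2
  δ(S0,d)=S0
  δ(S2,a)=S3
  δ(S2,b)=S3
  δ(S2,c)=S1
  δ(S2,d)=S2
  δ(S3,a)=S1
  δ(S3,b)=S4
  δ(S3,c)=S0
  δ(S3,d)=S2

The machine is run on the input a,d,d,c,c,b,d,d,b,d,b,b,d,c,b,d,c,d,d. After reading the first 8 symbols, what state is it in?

S2

start at S1
read 'a': S1 → S0
read 'd': S0 → S0
read 'd': S0 → S0
read 'c': S0 → S2
read 'c': S2 → S1
read 'b': S1 → S2
read 'd': S2 → S2
read 'd': S2 → S2
After 8 symbols: S2.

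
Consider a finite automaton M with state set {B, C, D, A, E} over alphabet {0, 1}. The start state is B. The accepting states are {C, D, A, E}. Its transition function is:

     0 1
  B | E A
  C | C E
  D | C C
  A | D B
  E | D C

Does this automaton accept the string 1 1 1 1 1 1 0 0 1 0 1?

Yes

Trace: B -1-> A -1-> B -1-> A -1-> B -1-> A -1-> B -0-> E -0-> D -1-> C -0-> C -1-> E
End state E is accepting.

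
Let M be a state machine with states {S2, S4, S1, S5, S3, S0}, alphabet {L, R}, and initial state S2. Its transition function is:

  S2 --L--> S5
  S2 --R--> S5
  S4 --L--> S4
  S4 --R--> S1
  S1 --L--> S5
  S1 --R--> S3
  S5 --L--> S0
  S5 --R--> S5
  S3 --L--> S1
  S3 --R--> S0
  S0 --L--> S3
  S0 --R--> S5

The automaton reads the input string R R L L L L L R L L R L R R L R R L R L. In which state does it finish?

S0

Trace: S2 -R-> S5 -R-> S5 -L-> S0 -L-> S3 -L-> S1 -L-> S5 -L-> S0 -R-> S5 -L-> S0 -L-> S3 -R-> S0 -L-> S3 -R-> S0 -R-> S5 -L-> S0 -R-> S5 -R-> S5 -L-> S0 -R-> S5 -L-> S0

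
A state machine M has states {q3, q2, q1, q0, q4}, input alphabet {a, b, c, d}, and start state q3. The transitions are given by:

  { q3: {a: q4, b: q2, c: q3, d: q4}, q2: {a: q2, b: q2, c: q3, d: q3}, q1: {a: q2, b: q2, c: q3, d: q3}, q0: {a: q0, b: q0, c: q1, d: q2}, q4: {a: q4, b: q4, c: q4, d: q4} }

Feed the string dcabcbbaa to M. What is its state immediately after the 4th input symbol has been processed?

start at q3
read 'd': q3 → q4
read 'c': q4 → q4
read 'a': q4 → q4
read 'b': q4 → q4
After 4 symbols: q4.

q4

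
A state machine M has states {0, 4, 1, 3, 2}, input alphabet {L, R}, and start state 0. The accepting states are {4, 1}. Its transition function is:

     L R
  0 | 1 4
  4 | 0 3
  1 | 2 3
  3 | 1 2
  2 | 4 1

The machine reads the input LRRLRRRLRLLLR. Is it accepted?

Trace: 0 -L-> 1 -R-> 3 -R-> 2 -L-> 4 -R-> 3 -R-> 2 -R-> 1 -L-> 2 -R-> 1 -L-> 2 -L-> 4 -L-> 0 -R-> 4
End state 4 is accepting.

Yes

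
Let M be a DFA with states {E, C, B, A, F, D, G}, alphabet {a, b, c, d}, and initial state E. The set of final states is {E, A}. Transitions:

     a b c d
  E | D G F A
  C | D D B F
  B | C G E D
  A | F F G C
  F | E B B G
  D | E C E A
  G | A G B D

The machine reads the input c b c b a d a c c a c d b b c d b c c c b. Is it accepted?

start at E
read 'c': E → F
read 'b': F → B
read 'c': B → E
read 'b': E → G
read 'a': G → A
read 'd': A → C
read 'a': C → D
read 'c': D → E
read 'c': E → F
read 'a': F → E
read 'c': E → F
read 'd': F → G
read 'b': G → G
read 'b': G → G
read 'c': G → B
read 'd': B → D
read 'b': D → C
read 'c': C → B
read 'c': B → E
read 'c': E → F
read 'b': F → B
End state B is not accepting.

No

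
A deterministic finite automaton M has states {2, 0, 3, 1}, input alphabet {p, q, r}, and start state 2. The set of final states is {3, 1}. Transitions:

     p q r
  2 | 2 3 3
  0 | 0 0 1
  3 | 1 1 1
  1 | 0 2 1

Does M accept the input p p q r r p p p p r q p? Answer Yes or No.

Trace: 2 -p-> 2 -p-> 2 -q-> 3 -r-> 1 -r-> 1 -p-> 0 -p-> 0 -p-> 0 -p-> 0 -r-> 1 -q-> 2 -p-> 2
End state 2 is not accepting.

No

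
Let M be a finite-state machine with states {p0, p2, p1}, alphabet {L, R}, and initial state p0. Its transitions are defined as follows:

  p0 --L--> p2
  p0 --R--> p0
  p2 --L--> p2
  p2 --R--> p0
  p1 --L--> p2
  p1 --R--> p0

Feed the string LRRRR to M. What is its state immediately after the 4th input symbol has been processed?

p0

p0 → p2 → p0 → p0 → p0
After 4 symbols: p0.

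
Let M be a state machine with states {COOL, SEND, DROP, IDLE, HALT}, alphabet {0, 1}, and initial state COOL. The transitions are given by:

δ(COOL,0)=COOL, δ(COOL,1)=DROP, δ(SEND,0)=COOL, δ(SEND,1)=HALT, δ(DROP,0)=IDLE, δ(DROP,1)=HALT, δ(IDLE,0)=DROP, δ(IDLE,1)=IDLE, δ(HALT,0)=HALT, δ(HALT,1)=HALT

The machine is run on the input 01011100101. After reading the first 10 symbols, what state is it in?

Trace: COOL -0-> COOL -1-> DROP -0-> IDLE -1-> IDLE -1-> IDLE -1-> IDLE -0-> DROP -0-> IDLE -1-> IDLE -0-> DROP
After 10 symbols: DROP.

DROP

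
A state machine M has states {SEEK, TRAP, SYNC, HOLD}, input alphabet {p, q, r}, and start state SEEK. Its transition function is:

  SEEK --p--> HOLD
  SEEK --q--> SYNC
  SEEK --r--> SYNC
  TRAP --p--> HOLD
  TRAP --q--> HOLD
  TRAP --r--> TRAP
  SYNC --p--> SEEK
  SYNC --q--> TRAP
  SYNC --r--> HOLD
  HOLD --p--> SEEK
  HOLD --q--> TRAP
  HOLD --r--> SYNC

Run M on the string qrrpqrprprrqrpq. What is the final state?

TRAP

Trace: SEEK -q-> SYNC -r-> HOLD -r-> SYNC -p-> SEEK -q-> SYNC -r-> HOLD -p-> SEEK -r-> SYNC -p-> SEEK -r-> SYNC -r-> HOLD -q-> TRAP -r-> TRAP -p-> HOLD -q-> TRAP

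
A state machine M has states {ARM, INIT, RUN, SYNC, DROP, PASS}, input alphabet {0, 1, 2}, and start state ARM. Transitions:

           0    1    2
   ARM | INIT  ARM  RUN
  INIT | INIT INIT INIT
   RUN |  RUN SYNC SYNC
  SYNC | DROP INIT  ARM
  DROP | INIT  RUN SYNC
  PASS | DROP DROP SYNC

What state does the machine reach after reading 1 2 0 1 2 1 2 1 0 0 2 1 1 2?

INIT

Trace: ARM -1-> ARM -2-> RUN -0-> RUN -1-> SYNC -2-> ARM -1-> ARM -2-> RUN -1-> SYNC -0-> DROP -0-> INIT -2-> INIT -1-> INIT -1-> INIT -2-> INIT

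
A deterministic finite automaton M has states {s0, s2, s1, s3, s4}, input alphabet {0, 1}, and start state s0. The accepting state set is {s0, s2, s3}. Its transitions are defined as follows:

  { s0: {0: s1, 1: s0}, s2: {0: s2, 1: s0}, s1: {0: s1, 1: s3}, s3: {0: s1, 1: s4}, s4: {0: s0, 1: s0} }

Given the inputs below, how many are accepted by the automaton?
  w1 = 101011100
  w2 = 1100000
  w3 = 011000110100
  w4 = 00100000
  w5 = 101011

0

w1:
  start at s0
  read '1': s0 → s0
  read '0': s0 → s1
  read '1': s1 → s3
  read '0': s3 → s1
  read '1': s1 → s3
  read '1': s3 → s4
  read '1': s4 → s0
  read '0': s0 → s1
  read '0': s1 → s1
  end s1, rejected
w2:
  start at s0
  read '1': s0 → s0
  read '1': s0 → s0
  read '0': s0 → s1
  read '0': s1 → s1
  read '0': s1 → s1
  read '0': s1 → s1
  read '0': s1 → s1
  end s1, rejected
w3:
  start at s0
  read '0': s0 → s1
  read '1': s1 → s3
  read '1': s3 → s4
  read '0': s4 → s0
  read '0': s0 → s1
  read '0': s1 → s1
  read '1': s1 → s3
  read '1': s3 → s4
  read '0': s4 → s0
  read '1': s0 → s0
  read '0': s0 → s1
  read '0': s1 → s1
  end s1, rejected
w4:
  start at s0
  read '0': s0 → s1
  read '0': s1 → s1
  read '1': s1 → s3
  read '0': s3 → s1
  read '0': s1 → s1
  read '0': s1 → s1
  read '0': s1 → s1
  read '0': s1 → s1
  end s1, rejected
w5:
  start at s0
  read '1': s0 → s0
  read '0': s0 → s1
  read '1': s1 → s3
  read '0': s3 → s1
  read '1': s1 → s3
  read '1': s3 → s4
  end s4, rejected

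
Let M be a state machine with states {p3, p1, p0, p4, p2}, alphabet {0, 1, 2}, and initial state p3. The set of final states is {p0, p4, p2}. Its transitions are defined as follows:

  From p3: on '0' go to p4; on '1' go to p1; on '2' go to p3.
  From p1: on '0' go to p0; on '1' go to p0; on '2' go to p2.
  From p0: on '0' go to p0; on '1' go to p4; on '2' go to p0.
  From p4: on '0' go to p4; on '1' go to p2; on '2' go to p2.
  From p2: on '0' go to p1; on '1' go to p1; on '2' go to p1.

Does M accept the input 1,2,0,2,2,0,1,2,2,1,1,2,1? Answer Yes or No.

No

p3 → p1 → p2 → p1 → p2 → p1 → p0 → p4 → p2 → p1 → p0 → p4 → p2 → p1
End state p1 is not accepting.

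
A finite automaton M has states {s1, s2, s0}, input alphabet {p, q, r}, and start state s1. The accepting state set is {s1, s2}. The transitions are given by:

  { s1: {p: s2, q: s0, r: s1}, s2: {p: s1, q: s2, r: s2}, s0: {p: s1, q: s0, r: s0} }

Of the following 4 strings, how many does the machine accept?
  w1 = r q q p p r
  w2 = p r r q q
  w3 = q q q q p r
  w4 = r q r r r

w1: Trace: s1 -r-> s1 -q-> s0 -q-> s0 -p-> s1 -p-> s2 -r-> s2  → end s2, accepted
w2: Trace: s1 -p-> s2 -r-> s2 -r-> s2 -q-> s2 -q-> s2  → end s2, accepted
w3: Trace: s1 -q-> s0 -q-> s0 -q-> s0 -q-> s0 -p-> s1 -r-> s1  → end s1, accepted
w4: Trace: s1 -r-> s1 -q-> s0 -r-> s0 -r-> s0 -r-> s0  → end s0, rejected

3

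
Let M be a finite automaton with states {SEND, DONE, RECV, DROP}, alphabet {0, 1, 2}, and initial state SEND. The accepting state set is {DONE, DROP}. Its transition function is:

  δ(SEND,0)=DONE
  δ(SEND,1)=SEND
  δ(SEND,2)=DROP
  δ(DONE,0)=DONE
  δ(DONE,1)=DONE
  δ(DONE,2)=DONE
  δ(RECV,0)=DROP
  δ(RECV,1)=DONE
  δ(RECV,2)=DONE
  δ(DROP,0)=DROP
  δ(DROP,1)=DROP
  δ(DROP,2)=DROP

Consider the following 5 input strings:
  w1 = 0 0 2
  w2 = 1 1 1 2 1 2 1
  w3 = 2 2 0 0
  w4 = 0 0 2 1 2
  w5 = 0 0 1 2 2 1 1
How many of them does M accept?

w1:
  start at SEND
  read '0': SEND → DONE
  read '0': DONE → DONE
  read '2': DONE → DONE
  end DONE, accepted
w2:
  start at SEND
  read '1': SEND → SEND
  read '1': SEND → SEND
  read '1': SEND → SEND
  read '2': SEND → DROP
  read '1': DROP → DROP
  read '2': DROP → DROP
  read '1': DROP → DROP
  end DROP, accepted
w3:
  start at SEND
  read '2': SEND → DROP
  read '2': DROP → DROP
  read '0': DROP → DROP
  read '0': DROP → DROP
  end DROP, accepted
w4:
  start at SEND
  read '0': SEND → DONE
  read '0': DONE → DONE
  read '2': DONE → DONE
  read '1': DONE → DONE
  read '2': DONE → DONE
  end DONE, accepted
w5:
  start at SEND
  read '0': SEND → DONE
  read '0': DONE → DONE
  read '1': DONE → DONE
  read '2': DONE → DONE
  read '2': DONE → DONE
  read '1': DONE → DONE
  read '1': DONE → DONE
  end DONE, accepted

5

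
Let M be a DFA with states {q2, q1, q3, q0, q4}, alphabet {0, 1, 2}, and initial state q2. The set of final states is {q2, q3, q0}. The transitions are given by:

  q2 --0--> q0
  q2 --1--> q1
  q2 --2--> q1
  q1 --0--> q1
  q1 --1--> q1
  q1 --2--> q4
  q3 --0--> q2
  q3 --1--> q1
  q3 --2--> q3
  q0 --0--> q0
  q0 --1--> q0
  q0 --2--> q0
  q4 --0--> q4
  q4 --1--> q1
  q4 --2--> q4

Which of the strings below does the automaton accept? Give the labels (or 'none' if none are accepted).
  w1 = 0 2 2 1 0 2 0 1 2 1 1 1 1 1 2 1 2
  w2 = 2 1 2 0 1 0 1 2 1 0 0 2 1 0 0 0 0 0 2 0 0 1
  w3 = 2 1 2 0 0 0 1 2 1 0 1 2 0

w1:
  start at q2
  read '0': q2 → q0
  read '2': q0 → q0
  read '2': q0 → q0
  read '1': q0 → q0
  read '0': q0 → q0
  read '2': q0 → q0
  read '0': q0 → q0
  read '1': q0 → q0
  read '2': q0 → q0
  read '1': q0 → q0
  read '1': q0 → q0
  read '1': q0 → q0
  read '1': q0 → q0
  read '1': q0 → q0
  read '2': q0 → q0
  read '1': q0 → q0
  read '2': q0 → q0
  end q0, accepted
w2:
  start at q2
  read '2': q2 → q1
  read '1': q1 → q1
  read '2': q1 → q4
  read '0': q4 → q4
  read '1': q4 → q1
  read '0': q1 → q1
  read '1': q1 → q1
  read '2': q1 → q4
  read '1': q4 → q1
  read '0': q1 → q1
  read '0': q1 → q1
  read '2': q1 → q4
  read '1': q4 → q1
  read '0': q1 → q1
  read '0': q1 → q1
  read '0': q1 → q1
  read '0': q1 → q1
  read '0': q1 → q1
  read '2': q1 → q4
  read '0': q4 → q4
  read '0': q4 → q4
  read '1': q4 → q1
  end q1, rejected
w3:
  start at q2
  read '2': q2 → q1
  read '1': q1 → q1
  read '2': q1 → q4
  read '0': q4 → q4
  read '0': q4 → q4
  read '0': q4 → q4
  read '1': q4 → q1
  read '2': q1 → q4
  read '1': q4 → q1
  read '0': q1 → q1
  read '1': q1 → q1
  read '2': q1 → q4
  read '0': q4 → q4
  end q4, rejected

w1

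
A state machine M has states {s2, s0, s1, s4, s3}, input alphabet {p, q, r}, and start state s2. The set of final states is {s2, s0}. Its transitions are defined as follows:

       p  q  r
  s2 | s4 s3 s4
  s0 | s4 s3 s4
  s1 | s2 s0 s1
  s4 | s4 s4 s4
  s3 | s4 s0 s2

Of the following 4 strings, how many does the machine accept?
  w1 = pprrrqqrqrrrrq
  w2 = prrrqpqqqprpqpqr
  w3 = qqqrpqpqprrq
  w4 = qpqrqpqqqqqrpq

0

w1:
  start at s2
  read 'p': s2 → s4
  read 'p': s4 → s4
  read 'r': s4 → s4
  read 'r': s4 → s4
  read 'r': s4 → s4
  read 'q': s4 → s4
  read 'q': s4 → s4
  read 'r': s4 → s4
  read 'q': s4 → s4
  read 'r': s4 → s4
  read 'r': s4 → s4
  read 'r': s4 → s4
  read 'r': s4 → s4
  read 'q': s4 → s4
  end s4, rejected
w2:
  start at s2
  read 'p': s2 → s4
  read 'r': s4 → s4
  read 'r': s4 → s4
  read 'r': s4 → s4
  read 'q': s4 → s4
  read 'p': s4 → s4
  read 'q': s4 → s4
  read 'q': s4 → s4
  read 'q': s4 → s4
  read 'p': s4 → s4
  read 'r': s4 → s4
  read 'p': s4 → s4
  read 'q': s4 → s4
  read 'p': s4 → s4
  read 'q': s4 → s4
  read 'r': s4 → s4
  end s4, rejected
w3:
  start at s2
  read 'q': s2 → s3
  read 'q': s3 → s0
  read 'q': s0 → s3
  read 'r': s3 → s2
  read 'p': s2 → s4
  read 'q': s4 → s4
  read 'p': s4 → s4
  read 'q': s4 → s4
  read 'p': s4 → s4
  read 'r': s4 → s4
  read 'r': s4 → s4
  read 'q': s4 → s4
  end s4, rejected
w4:
  start at s2
  read 'q': s2 → s3
  read 'p': s3 → s4
  read 'q': s4 → s4
  read 'r': s4 → s4
  read 'q': s4 → s4
  read 'p': s4 → s4
  read 'q': s4 → s4
  read 'q': s4 → s4
  read 'q': s4 → s4
  read 'q': s4 → s4
  read 'q': s4 → s4
  read 'r': s4 → s4
  read 'p': s4 → s4
  read 'q': s4 → s4
  end s4, rejected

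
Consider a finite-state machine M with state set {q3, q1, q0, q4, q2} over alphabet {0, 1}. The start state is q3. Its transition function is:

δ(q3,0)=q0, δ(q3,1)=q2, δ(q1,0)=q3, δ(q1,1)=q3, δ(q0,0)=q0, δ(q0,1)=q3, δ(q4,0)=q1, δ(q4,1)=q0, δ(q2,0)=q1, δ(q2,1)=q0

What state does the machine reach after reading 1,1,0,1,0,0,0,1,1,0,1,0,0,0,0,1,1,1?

start at q3
read '1': q3 → q2
read '1': q2 → q0
read '0': q0 → q0
read '1': q0 → q3
read '0': q3 → q0
read '0': q0 → q0
read '0': q0 → q0
read '1': q0 → q3
read '1': q3 → q2
read '0': q2 → q1
read '1': q1 → q3
read '0': q3 → q0
read '0': q0 → q0
read '0': q0 → q0
read '0': q0 → q0
read '1': q0 → q3
read '1': q3 → q2
read '1': q2 → q0

q0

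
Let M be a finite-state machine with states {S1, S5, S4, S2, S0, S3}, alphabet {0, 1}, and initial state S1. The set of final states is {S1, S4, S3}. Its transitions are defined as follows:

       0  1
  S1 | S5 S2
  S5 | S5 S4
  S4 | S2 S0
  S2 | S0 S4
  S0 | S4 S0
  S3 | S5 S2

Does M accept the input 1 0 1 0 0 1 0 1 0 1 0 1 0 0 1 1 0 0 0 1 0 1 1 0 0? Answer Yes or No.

start at S1
read '1': S1 → S2
read '0': S2 → S0
read '1': S0 → S0
read '0': S0 → S4
read '0': S4 → S2
read '1': S2 → S4
read '0': S4 → S2
read '1': S2 → S4
read '0': S4 → S2
read '1': S2 → S4
read '0': S4 → S2
read '1': S2 → S4
read '0': S4 → S2
read '0': S2 → S0
read '1': S0 → S0
read '1': S0 → S0
read '0': S0 → S4
read '0': S4 → S2
read '0': S2 → S0
read '1': S0 → S0
read '0': S0 → S4
read '1': S4 → S0
read '1': S0 → S0
read '0': S0 → S4
read '0': S4 → S2
End state S2 is not accepting.

No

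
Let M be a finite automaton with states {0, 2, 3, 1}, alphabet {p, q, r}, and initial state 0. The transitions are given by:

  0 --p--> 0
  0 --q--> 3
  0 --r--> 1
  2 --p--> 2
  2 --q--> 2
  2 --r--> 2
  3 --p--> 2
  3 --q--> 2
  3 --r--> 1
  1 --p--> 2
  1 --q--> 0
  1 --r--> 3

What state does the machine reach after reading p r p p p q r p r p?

2

Trace: 0 -p-> 0 -r-> 1 -p-> 2 -p-> 2 -p-> 2 -q-> 2 -r-> 2 -p-> 2 -r-> 2 -p-> 2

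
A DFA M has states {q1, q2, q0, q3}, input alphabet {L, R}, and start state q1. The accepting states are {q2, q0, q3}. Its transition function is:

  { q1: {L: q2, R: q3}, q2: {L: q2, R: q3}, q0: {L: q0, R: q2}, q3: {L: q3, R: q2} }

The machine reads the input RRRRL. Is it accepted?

Trace: q1 -R-> q3 -R-> q2 -R-> q3 -R-> q2 -L-> q2
End state q2 is accepting.

Yes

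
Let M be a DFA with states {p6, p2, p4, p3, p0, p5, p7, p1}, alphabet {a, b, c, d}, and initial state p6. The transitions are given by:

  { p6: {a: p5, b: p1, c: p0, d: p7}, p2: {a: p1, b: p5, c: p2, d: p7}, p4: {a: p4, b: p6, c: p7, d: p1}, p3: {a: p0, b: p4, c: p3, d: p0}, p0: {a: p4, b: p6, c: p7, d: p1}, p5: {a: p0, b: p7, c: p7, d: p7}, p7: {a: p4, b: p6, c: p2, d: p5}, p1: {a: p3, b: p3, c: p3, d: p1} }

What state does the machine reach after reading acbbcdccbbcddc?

p7

start at p6
read 'a': p6 → p5
read 'c': p5 → p7
read 'b': p7 → p6
read 'b': p6 → p1
read 'c': p1 → p3
read 'd': p3 → p0
read 'c': p0 → p7
read 'c': p7 → p2
read 'b': p2 → p5
read 'b': p5 → p7
read 'c': p7 → p2
read 'd': p2 → p7
read 'd': p7 → p5
read 'c': p5 → p7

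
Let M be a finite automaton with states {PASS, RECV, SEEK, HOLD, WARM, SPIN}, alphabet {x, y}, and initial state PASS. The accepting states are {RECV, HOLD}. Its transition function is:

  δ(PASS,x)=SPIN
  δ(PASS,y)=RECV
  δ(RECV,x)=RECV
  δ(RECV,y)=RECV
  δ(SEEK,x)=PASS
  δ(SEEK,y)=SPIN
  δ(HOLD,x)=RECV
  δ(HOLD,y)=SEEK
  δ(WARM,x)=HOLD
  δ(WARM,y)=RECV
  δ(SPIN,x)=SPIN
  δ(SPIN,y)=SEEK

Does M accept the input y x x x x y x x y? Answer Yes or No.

Trace: PASS -y-> RECV -x-> RECV -x-> RECV -x-> RECV -x-> RECV -y-> RECV -x-> RECV -x-> RECV -y-> RECV
End state RECV is accepting.

Yes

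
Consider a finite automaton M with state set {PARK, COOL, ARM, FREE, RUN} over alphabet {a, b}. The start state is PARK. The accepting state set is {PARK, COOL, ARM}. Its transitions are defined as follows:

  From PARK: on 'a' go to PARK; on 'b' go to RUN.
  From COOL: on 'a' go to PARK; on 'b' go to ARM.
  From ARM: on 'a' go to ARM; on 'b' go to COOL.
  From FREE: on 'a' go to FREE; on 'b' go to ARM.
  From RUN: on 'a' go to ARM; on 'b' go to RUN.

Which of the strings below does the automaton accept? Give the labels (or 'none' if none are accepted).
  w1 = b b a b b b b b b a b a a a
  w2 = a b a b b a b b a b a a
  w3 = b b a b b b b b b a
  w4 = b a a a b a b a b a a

w1, w2, w3, w4

w1:
  start at PARK
  read 'b': PARK → RUN
  read 'b': RUN → RUN
  read 'a': RUN → ARM
  read 'b': ARM → COOL
  read 'b': COOL → ARM
  read 'b': ARM → COOL
  read 'b': COOL → ARM
  read 'b': ARM → COOL
  read 'b': COOL → ARM
  read 'a': ARM → ARM
  read 'b': ARM → COOL
  read 'a': COOL → PARK
  read 'a': PARK → PARK
  read 'a': PARK → PARK
  end PARK, accepted
w2:
  start at PARK
  read 'a': PARK → PARK
  read 'b': PARK → RUN
  read 'a': RUN → ARM
  read 'b': ARM → COOL
  read 'b': COOL → ARM
  read 'a': ARM → ARM
  read 'b': ARM → COOL
  read 'b': COOL → ARM
  read 'a': ARM → ARM
  read 'b': ARM → COOL
  read 'a': COOL → PARK
  read 'a': PARK → PARK
  end PARK, accepted
w3:
  start at PARK
  read 'b': PARK → RUN
  read 'b': RUN → RUN
  read 'a': RUN → ARM
  read 'b': ARM → COOL
  read 'b': COOL → ARM
  read 'b': ARM → COOL
  read 'b': COOL → ARM
  read 'b': ARM → COOL
  read 'b': COOL → ARM
  read 'a': ARM → ARM
  end ARM, accepted
w4:
  start at PARK
  read 'b': PARK → RUN
  read 'a': RUN → ARM
  read 'a': ARM → ARM
  read 'a': ARM → ARM
  read 'b': ARM → COOL
  read 'a': COOL → PARK
  read 'b': PARK → RUN
  read 'a': RUN → ARM
  read 'b': ARM → COOL
  read 'a': COOL → PARK
  read 'a': PARK → PARK
  end PARK, accepted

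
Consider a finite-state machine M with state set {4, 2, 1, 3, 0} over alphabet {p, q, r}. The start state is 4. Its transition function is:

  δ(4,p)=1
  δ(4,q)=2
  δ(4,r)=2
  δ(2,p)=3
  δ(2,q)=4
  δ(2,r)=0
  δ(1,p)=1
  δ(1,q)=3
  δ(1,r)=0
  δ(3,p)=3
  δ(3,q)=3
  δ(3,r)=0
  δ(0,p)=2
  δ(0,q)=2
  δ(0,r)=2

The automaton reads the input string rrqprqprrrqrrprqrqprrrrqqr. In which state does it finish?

4 → 2 → 0 → 2 → 3 → 0 → 2 → 3 → 0 → 2 → 0 → 2 → 0 → 2 → 3 → 0 → 2 → 0 → 2 → 3 → 0 → 2 → 0 → 2 → 4 → 2 → 0

0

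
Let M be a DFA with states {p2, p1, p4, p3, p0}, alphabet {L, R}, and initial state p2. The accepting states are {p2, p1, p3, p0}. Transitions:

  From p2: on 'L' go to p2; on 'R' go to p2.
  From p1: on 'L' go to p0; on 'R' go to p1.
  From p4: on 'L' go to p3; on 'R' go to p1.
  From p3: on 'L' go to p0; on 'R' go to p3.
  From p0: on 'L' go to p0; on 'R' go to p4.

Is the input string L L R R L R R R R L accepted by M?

Yes

p2 → p2 → p2 → p2 → p2 → p2 → p2 → p2 → p2 → p2 → p2
End state p2 is accepting.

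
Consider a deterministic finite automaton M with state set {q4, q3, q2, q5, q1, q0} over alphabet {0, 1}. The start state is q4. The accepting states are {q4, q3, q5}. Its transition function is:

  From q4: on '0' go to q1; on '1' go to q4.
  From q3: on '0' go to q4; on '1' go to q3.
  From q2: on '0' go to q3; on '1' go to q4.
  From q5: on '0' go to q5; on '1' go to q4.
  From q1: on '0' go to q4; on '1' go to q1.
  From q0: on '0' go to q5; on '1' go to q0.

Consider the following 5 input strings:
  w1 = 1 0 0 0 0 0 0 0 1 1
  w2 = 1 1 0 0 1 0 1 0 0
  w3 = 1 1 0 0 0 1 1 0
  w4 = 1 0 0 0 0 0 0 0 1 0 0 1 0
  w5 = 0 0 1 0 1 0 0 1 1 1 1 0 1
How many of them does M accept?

w1: q4 → q4 → q1 → q4 → q1 → q4 → q1 → q4 → q1 → q1 → q1  → end q1, rejected
w2: q4 → q4 → q4 → q1 → q4 → q4 → q1 → q1 → q4 → q1  → end q1, rejected
w3: q4 → q4 → q4 → q1 → q4 → q1 → q1 → q1 → q4  → end q4, accepted
w4: q4 → q4 → q1 → q4 → q1 → q4 → q1 → q4 → q1 → q1 → q4 → q1 → q1 → q4  → end q4, accepted
w5: q4 → q1 → q4 → q4 → q1 → q1 → q4 → q1 → q1 → q1 → q1 → q1 → q4 → q4  → end q4, accepted

3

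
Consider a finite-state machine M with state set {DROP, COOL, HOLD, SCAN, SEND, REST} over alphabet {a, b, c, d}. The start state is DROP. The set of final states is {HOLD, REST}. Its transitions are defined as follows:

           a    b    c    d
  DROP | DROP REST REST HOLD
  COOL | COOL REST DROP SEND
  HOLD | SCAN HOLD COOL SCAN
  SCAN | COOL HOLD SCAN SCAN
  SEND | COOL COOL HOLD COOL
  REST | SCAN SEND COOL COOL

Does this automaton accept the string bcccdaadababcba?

start at DROP
read 'b': DROP → REST
read 'c': REST → COOL
read 'c': COOL → DROP
read 'c': DROP → REST
read 'd': REST → COOL
read 'a': COOL → COOL
read 'a': COOL → COOL
read 'd': COOL → SEND
read 'a': SEND → COOL
read 'b': COOL → REST
read 'a': REST → SCAN
read 'b': SCAN → HOLD
read 'c': HOLD → COOL
read 'b': COOL → REST
read 'a': REST → SCAN
End state SCAN is not accepting.

No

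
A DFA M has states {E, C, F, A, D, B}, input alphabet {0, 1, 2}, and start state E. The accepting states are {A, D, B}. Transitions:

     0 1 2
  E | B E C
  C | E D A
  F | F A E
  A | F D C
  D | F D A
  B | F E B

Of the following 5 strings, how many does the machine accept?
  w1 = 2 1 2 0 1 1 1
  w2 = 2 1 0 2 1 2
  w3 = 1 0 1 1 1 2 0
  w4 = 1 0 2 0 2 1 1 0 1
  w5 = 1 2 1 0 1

w1: Trace: E -2-> C -1-> D -2-> A -0-> F -1-> A -1-> D -1-> D  → end D, accepted
w2: Trace: E -2-> C -1-> D -0-> F -2-> E -1-> E -2-> C  → end C, rejected
w3: Trace: E -1-> E -0-> B -1-> E -1-> E -1-> E -2-> C -0-> E  → end E, rejected
w4: Trace: E -1-> E -0-> B -2-> B -0-> F -2-> E -1-> E -1-> E -0-> B -1-> E  → end E, rejected
w5: Trace: E -1-> E -2-> C -1-> D -0-> F -1-> A  → end A, accepted

2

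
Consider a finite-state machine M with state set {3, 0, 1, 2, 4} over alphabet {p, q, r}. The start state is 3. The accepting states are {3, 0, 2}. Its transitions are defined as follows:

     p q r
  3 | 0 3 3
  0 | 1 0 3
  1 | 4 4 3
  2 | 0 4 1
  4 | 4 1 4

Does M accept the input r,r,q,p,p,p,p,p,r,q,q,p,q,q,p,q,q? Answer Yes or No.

No

3 → 3 → 3 → 3 → 0 → 1 → 4 → 4 → 4 → 4 → 1 → 4 → 4 → 1 → 4 → 4 → 1 → 4
End state 4 is not accepting.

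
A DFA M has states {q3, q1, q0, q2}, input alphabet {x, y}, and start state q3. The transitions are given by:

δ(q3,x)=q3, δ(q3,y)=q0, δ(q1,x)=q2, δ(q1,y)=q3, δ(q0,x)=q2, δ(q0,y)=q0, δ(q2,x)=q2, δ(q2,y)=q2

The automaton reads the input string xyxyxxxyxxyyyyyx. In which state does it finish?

q2

start at q3
read 'x': q3 → q3
read 'y': q3 → q0
read 'x': q0 → q2
read 'y': q2 → q2
read 'x': q2 → q2
read 'x': q2 → q2
read 'x': q2 → q2
read 'y': q2 → q2
read 'x': q2 → q2
read 'x': q2 → q2
read 'y': q2 → q2
read 'y': q2 → q2
read 'y': q2 → q2
read 'y': q2 → q2
read 'y': q2 → q2
read 'x': q2 → q2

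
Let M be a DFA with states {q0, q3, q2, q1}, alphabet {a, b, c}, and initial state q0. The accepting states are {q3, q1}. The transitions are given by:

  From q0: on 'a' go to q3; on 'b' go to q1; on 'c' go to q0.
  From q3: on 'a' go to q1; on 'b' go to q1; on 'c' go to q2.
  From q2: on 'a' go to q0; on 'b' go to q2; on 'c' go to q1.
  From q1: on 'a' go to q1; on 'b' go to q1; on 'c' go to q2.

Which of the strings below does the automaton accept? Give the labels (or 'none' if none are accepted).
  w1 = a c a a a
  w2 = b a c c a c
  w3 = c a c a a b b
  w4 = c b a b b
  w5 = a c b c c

w1, w3, w4

w1:
  start at q0
  read 'a': q0 → q3
  read 'c': q3 → q2
  read 'a': q2 → q0
  read 'a': q0 → q3
  read 'a': q3 → q1
  end q1, accepted
w2:
  start at q0
  read 'b': q0 → q1
  read 'a': q1 → q1
  read 'c': q1 → q2
  read 'c': q2 → q1
  read 'a': q1 → q1
  read 'c': q1 → q2
  end q2, rejected
w3:
  start at q0
  read 'c': q0 → q0
  read 'a': q0 → q3
  read 'c': q3 → q2
  read 'a': q2 → q0
  read 'a': q0 → q3
  read 'b': q3 → q1
  read 'b': q1 → q1
  end q1, accepted
w4:
  start at q0
  read 'c': q0 → q0
  read 'b': q0 → q1
  read 'a': q1 → q1
  read 'b': q1 → q1
  read 'b': q1 → q1
  end q1, accepted
w5:
  start at q0
  read 'a': q0 → q3
  read 'c': q3 → q2
  read 'b': q2 → q2
  read 'c': q2 → q1
  read 'c': q1 → q2
  end q2, rejected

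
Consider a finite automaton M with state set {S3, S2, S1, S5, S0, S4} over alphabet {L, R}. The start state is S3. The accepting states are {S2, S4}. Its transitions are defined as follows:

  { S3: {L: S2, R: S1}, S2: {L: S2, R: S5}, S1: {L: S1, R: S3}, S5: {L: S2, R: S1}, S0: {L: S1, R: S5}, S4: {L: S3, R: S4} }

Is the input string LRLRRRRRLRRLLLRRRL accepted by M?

Yes

S3 → S2 → S5 → S2 → S5 → S1 → S3 → S1 → S3 → S2 → S5 → S1 → S1 → S1 → S1 → S3 → S1 → S3 → S2
End state S2 is accepting.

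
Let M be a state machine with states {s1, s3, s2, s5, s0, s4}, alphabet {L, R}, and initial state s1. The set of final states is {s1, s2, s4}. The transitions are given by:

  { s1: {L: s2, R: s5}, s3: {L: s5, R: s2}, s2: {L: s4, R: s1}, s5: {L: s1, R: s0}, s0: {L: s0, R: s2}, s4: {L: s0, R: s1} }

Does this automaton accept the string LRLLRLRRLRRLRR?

Yes

s1 → s2 → s1 → s2 → s4 → s1 → s2 → s1 → s5 → s1 → s5 → s0 → s0 → s2 → s1
End state s1 is accepting.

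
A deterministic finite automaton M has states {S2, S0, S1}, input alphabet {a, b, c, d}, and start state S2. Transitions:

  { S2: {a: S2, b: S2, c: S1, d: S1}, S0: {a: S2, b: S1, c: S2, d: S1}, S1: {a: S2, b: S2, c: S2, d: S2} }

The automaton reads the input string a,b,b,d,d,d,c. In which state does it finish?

S2

Trace: S2 -a-> S2 -b-> S2 -b-> S2 -d-> S1 -d-> S2 -d-> S1 -c-> S2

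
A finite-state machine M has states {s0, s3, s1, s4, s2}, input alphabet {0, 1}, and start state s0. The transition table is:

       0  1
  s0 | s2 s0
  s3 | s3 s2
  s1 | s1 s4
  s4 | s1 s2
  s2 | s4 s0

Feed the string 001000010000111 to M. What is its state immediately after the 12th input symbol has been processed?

Trace: s0 -0-> s2 -0-> s4 -1-> s2 -0-> s4 -0-> s1 -0-> s1 -0-> s1 -1-> s4 -0-> s1 -0-> s1 -0-> s1 -0-> s1
After 12 symbols: s1.

s1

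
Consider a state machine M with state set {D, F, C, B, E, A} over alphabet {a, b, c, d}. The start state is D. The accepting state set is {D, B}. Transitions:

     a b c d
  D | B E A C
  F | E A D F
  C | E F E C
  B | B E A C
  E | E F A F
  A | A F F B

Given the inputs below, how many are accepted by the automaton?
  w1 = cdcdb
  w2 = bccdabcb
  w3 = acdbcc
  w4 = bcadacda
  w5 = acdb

1

w1: D → A → B → A → B → E  → end E, rejected
w2: D → E → A → F → F → E → F → D → E  → end E, rejected
w3: D → B → A → B → E → A → F  → end F, rejected
w4: D → E → A → A → B → B → A → B → B  → end B, accepted
w5: D → B → A → B → E  → end E, rejected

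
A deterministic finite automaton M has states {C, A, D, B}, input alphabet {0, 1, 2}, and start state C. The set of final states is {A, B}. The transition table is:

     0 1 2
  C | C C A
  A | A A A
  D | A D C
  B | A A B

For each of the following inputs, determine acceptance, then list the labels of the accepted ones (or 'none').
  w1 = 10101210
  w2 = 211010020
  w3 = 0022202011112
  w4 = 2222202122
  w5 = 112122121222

w1: C → C → C → C → C → C → A → A → A  → end A, accepted
w2: C → A → A → A → A → A → A → A → A → A  → end A, accepted
w3: C → C → C → A → A → A → A → A → A → A → A → A → A → A  → end A, accepted
w4: C → A → A → A → A → A → A → A → A → A → A  → end A, accepted
w5: C → C → C → A → A → A → A → A → A → A → A → A → A  → end A, accepted

w1, w2, w3, w4, w5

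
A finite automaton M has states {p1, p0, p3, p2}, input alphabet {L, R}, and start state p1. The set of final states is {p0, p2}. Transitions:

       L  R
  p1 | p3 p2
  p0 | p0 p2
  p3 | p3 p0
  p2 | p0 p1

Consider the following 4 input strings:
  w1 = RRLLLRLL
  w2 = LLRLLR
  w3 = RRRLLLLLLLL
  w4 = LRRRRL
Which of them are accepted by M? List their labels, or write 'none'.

w1: Trace: p1 -R-> p2 -R-> p1 -L-> p3 -L-> p3 -L-> p3 -R-> p0 -L-> p0 -L-> p0  → end p0, accepted
w2: Trace: p1 -L-> p3 -L-> p3 -R-> p0 -L-> p0 -L-> p0 -R-> p2  → end p2, accepted
w3: Trace: p1 -R-> p2 -R-> p1 -R-> p2 -L-> p0 -L-> p0 -L-> p0 -L-> p0 -L-> p0 -L-> p0 -L-> p0 -L-> p0  → end p0, accepted
w4: Trace: p1 -L-> p3 -R-> p0 -R-> p2 -R-> p1 -R-> p2 -L-> p0  → end p0, accepted

w1, w2, w3, w4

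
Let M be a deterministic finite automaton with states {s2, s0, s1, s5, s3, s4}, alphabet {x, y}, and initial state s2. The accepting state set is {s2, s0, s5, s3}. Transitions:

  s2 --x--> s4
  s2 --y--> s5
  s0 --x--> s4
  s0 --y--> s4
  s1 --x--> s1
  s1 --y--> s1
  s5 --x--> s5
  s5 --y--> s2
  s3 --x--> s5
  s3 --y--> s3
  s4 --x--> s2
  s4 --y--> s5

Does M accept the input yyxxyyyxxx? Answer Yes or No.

s2 → s5 → s2 → s4 → s2 → s5 → s2 → s5 → s5 → s5 → s5
End state s5 is accepting.

Yes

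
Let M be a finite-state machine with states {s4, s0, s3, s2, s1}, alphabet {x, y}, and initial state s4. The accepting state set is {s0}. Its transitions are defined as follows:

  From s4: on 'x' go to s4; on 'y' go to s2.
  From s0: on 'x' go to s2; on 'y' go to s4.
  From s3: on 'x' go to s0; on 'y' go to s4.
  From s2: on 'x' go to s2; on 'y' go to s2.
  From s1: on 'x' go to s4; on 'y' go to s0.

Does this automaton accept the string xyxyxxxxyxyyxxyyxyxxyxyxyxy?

s4 → s4 → s2 → s2 → s2 → s2 → s2 → s2 → s2 → s2 → s2 → s2 → s2 → s2 → s2 → s2 → s2 → s2 → s2 → s2 → s2 → s2 → s2 → s2 → s2 → s2 → s2 → s2
End state s2 is not accepting.

No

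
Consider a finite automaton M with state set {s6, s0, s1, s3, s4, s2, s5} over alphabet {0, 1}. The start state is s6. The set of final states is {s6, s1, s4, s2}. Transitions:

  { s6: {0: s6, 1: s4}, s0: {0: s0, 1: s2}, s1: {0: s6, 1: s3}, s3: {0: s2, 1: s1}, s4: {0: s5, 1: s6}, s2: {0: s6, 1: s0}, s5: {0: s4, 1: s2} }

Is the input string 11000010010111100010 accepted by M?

Trace: s6 -1-> s4 -1-> s6 -0-> s6 -0-> s6 -0-> s6 -0-> s6 -1-> s4 -0-> s5 -0-> s4 -1-> s6 -0-> s6 -1-> s4 -1-> s6 -1-> s4 -1-> s6 -0-> s6 -0-> s6 -0-> s6 -1-> s4 -0-> s5
End state s5 is not accepting.

No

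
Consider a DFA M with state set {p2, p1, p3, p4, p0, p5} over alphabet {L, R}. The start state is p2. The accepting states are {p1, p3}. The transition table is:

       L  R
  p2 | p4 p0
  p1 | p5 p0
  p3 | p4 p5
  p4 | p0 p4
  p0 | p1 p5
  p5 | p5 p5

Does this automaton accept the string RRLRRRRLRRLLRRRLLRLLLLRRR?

No

p2 → p0 → p5 → p5 → p5 → p5 → p5 → p5 → p5 → p5 → p5 → p5 → p5 → p5 → p5 → p5 → p5 → p5 → p5 → p5 → p5 → p5 → p5 → p5 → p5 → p5
End state p5 is not accepting.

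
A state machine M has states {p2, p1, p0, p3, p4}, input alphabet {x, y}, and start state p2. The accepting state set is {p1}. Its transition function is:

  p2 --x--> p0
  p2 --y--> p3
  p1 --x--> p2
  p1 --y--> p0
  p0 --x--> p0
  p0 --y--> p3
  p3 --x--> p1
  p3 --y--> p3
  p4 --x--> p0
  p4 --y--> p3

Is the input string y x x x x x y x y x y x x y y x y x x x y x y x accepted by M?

No

Trace: p2 -y-> p3 -x-> p1 -x-> p2 -x-> p0 -x-> p0 -x-> p0 -y-> p3 -x-> p1 -y-> p0 -x-> p0 -y-> p3 -x-> p1 -x-> p2 -y-> p3 -y-> p3 -x-> p1 -y-> p0 -x-> p0 -x-> p0 -x-> p0 -y-> p3 -x-> p1 -y-> p0 -x-> p0
End state p0 is not accepting.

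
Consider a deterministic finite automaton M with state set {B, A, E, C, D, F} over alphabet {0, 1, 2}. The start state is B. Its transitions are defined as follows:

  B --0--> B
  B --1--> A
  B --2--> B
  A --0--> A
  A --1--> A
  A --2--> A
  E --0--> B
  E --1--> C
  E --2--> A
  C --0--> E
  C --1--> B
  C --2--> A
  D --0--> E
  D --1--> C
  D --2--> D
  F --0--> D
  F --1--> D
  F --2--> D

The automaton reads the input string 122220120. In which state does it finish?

start at B
read '1': B → A
read '2': A → A
read '2': A → A
read '2': A → A
read '2': A → A
read '0': A → A
read '1': A → A
read '2': A → A
read '0': A → A

A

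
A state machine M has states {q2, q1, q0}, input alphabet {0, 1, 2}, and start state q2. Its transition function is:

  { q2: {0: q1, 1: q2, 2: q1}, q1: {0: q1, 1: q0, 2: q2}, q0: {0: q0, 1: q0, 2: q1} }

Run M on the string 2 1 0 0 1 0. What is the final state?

q0

q2 → q1 → q0 → q0 → q0 → q0 → q0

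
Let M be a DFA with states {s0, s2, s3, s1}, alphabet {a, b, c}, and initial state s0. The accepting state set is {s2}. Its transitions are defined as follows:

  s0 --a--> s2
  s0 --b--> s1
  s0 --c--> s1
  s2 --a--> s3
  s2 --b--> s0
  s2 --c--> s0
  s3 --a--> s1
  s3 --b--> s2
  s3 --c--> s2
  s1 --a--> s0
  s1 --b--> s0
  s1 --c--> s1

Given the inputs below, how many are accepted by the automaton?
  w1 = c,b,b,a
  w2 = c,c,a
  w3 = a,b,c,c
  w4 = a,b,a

1

w1: Trace: s0 -c-> s1 -b-> s0 -b-> s1 -a-> s0  → end s0, rejected
w2: Trace: s0 -c-> s1 -c-> s1 -a-> s0  → end s0, rejected
w3: Trace: s0 -a-> s2 -b-> s0 -c-> s1 -c-> s1  → end s1, rejected
w4: Trace: s0 -a-> s2 -b-> s0 -a-> s2  → end s2, accepted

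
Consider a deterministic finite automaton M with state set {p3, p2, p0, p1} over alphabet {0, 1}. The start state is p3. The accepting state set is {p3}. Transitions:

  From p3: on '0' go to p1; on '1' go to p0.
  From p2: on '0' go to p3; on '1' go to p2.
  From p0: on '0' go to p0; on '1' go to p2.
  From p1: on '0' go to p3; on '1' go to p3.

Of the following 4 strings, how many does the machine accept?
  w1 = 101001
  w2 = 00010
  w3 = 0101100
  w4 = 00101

w1: p3 → p0 → p0 → p2 → p3 → p1 → p3  → end p3, accepted
w2: p3 → p1 → p3 → p1 → p3 → p1  → end p1, rejected
w3: p3 → p1 → p3 → p1 → p3 → p0 → p0 → p0  → end p0, rejected
w4: p3 → p1 → p3 → p0 → p0 → p2  → end p2, rejected

1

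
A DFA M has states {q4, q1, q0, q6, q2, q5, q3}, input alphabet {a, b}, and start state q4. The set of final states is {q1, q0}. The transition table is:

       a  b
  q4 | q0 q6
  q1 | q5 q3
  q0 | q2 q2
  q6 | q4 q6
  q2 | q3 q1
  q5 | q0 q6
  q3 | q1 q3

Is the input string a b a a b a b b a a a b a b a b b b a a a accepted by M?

Trace: q4 -a-> q0 -b-> q2 -a-> q3 -a-> q1 -b-> q3 -a-> q1 -b-> q3 -b-> q3 -a-> q1 -a-> q5 -a-> q0 -b-> q2 -a-> q3 -b-> q3 -a-> q1 -b-> q3 -b-> q3 -b-> q3 -a-> q1 -a-> q5 -a-> q0
End state q0 is accepting.

Yes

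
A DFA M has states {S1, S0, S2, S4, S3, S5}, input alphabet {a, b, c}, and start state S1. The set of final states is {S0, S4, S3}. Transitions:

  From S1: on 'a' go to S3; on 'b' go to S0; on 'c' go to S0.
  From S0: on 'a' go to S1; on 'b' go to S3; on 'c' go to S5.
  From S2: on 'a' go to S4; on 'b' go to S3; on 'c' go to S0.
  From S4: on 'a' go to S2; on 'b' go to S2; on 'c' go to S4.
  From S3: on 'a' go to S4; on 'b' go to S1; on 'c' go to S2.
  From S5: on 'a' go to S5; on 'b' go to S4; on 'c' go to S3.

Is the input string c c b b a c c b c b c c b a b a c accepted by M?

Yes

start at S1
read 'c': S1 → S0
read 'c': S0 → S5
read 'b': S5 → S4
read 'b': S4 → S2
read 'a': S2 → S4
read 'c': S4 → S4
read 'c': S4 → S4
read 'b': S4 → S2
read 'c': S2 → S0
read 'b': S0 → S3
read 'c': S3 → S2
read 'c': S2 → S0
read 'b': S0 → S3
read 'a': S3 → S4
read 'b': S4 → S2
read 'a': S2 → S4
read 'c': S4 → S4
End state S4 is accepting.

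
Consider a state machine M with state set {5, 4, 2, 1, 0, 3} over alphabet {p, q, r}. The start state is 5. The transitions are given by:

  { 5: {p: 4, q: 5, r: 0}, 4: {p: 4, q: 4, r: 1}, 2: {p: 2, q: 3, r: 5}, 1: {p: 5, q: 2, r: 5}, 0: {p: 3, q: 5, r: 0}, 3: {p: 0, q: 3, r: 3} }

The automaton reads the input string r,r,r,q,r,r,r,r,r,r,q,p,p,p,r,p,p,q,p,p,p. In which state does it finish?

4

Trace: 5 -r-> 0 -r-> 0 -r-> 0 -q-> 5 -r-> 0 -r-> 0 -r-> 0 -r-> 0 -r-> 0 -r-> 0 -q-> 5 -p-> 4 -p-> 4 -p-> 4 -r-> 1 -p-> 5 -p-> 4 -q-> 4 -p-> 4 -p-> 4 -p-> 4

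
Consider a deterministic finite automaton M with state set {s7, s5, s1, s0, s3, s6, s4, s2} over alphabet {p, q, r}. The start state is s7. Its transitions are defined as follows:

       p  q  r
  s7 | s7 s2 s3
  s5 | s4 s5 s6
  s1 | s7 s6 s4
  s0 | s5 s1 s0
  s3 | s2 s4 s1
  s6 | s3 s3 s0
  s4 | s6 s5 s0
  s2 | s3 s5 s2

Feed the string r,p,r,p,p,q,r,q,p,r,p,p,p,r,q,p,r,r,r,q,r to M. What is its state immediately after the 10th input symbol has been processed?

Trace: s7 -r-> s3 -p-> s2 -r-> s2 -p-> s3 -p-> s2 -q-> s5 -r-> s6 -q-> s3 -p-> s2 -r-> s2
After 10 symbols: s2.

s2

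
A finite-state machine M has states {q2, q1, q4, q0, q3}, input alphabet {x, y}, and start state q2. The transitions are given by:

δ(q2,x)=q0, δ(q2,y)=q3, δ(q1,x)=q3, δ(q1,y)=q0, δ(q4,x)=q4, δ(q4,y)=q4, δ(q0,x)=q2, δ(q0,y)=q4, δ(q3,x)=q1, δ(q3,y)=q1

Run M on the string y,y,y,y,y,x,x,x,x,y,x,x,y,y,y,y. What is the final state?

start at q2
read 'y': q2 → q3
read 'y': q3 → q1
read 'y': q1 → q0
read 'y': q0 → q4
read 'y': q4 → q4
read 'x': q4 → q4
read 'x': q4 → q4
read 'x': q4 → q4
read 'x': q4 → q4
read 'y': q4 → q4
read 'x': q4 → q4
read 'x': q4 → q4
read 'y': q4 → q4
read 'y': q4 → q4
read 'y': q4 → q4
read 'y': q4 → q4

q4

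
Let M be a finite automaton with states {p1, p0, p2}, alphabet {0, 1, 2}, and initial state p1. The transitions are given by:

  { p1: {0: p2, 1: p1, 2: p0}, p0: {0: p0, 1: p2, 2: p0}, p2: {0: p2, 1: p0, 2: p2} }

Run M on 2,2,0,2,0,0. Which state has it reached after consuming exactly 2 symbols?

p0

p1 → p0 → p0
After 2 symbols: p0.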